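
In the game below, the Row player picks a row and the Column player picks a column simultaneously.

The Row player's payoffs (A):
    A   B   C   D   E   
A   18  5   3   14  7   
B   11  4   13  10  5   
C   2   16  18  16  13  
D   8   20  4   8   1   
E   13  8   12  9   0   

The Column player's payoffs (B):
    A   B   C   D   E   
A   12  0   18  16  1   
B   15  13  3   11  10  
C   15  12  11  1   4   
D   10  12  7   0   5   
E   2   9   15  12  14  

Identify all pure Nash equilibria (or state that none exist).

(D, B)

Check mutual best responses: a cell is a NE iff neither player can gain by unilaterally deviating.
The Row player's best responses — vs A: A (payoff 18); vs B: D (payoff 20); vs C: C (payoff 18); vs D: C (payoff 16); vs E: C (payoff 13).
The Column player's best responses — vs A: C (payoff 18); vs B: A (payoff 15); vs C: A (payoff 15); vs D: B (payoff 12); vs E: C (payoff 15).
The only mutual best response is (D, B); neither player gains by switching there.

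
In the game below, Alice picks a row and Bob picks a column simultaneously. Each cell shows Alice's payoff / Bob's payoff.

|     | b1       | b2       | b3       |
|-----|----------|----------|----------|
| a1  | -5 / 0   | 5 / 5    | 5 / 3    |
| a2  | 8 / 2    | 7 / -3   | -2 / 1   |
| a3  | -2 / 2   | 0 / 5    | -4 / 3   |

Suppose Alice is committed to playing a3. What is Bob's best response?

b2

With Alice fixed at a3, Bob's payoffs are: b1 → 2, b2 → 5, b3 → 3.
The maximum is 5, achieved by b2.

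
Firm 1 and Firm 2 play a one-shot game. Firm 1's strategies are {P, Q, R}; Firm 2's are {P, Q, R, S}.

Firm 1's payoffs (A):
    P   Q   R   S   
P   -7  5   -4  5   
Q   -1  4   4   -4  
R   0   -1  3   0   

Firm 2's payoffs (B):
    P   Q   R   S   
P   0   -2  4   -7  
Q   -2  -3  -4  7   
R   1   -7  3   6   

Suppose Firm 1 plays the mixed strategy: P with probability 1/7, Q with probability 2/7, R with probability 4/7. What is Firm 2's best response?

Compute Firm 2's expected payoff from each pure strategy against the given mix.
P: (1/7)·0 + (2/7)·(-2) + (4/7)·1 = 0
Q: (1/7)·(-2) + (2/7)·(-3) + (4/7)·(-7) = -36/7
R: (1/7)·4 + (2/7)·(-4) + (4/7)·3 = 8/7
S: (1/7)·(-7) + (2/7)·7 + (4/7)·6 = 31/7
Highest expected payoff is 31/7, from S.

S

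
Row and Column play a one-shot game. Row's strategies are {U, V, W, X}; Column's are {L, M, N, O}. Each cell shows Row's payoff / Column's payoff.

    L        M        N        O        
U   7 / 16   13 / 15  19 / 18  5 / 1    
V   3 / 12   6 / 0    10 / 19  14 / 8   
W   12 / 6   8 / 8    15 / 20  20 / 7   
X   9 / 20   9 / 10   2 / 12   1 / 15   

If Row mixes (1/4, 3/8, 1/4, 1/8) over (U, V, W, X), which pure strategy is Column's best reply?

Compute Column's expected payoff from each pure strategy against the given mix.
L: (1/4)·16 + (3/8)·12 + (1/4)·6 + (1/8)·20 = 25/2
M: (1/4)·15 + (3/8)·0 + (1/4)·8 + (1/8)·10 = 7
N: (1/4)·18 + (3/8)·19 + (1/4)·20 + (1/8)·12 = 145/8
O: (1/4)·1 + (3/8)·8 + (1/4)·7 + (1/8)·15 = 55/8
Highest expected payoff is 145/8, from N.

N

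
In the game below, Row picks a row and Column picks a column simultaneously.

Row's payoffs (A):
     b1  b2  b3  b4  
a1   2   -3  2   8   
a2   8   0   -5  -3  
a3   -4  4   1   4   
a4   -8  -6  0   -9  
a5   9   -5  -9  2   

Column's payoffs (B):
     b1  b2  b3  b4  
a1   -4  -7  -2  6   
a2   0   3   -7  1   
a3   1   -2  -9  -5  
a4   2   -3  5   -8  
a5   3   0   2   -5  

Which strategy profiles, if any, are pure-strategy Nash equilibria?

(a1, b4) and (a5, b1)

A profile is a Nash equilibrium when each player is best-responding to the other.
Row's best responses — vs b1: a5 (payoff 9); vs b2: a3 (payoff 4); vs b3: a1 (payoff 2); vs b4: a1 (payoff 8).
Column's best responses — vs a1: b4 (payoff 6); vs a2: b2 (payoff 3); vs a3: b1 (payoff 1); vs a4: b3 (payoff 5); vs a5: b1 (payoff 3).
Mutual best responses occur at (a1, b4) and (a5, b1); at each, neither player gains by switching.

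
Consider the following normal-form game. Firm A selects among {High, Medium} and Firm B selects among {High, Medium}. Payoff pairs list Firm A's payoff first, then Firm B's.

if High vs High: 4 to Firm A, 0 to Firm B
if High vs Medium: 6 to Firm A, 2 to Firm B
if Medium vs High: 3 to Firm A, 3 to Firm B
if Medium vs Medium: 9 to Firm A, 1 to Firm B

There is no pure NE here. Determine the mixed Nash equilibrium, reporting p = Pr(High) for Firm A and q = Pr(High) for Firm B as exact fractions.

In a mixed NE each player is indifferent between their pure strategies, so the opponent's mix sets the indifference.
Firm B indifferent between High and Medium: p·0 + (1−p)·3 = p·2 + (1−p)·1 ⟹ 3 + (-3)p = 1 + 1p ⟹ p = 1/2.
Firm A indifferent between High and Medium: q·4 + (1−q)·6 = q·3 + (1−q)·9 ⟹ 6 + (-2)q = 9 + (-6)q ⟹ q = 3/4.

p = 1/2, q = 3/4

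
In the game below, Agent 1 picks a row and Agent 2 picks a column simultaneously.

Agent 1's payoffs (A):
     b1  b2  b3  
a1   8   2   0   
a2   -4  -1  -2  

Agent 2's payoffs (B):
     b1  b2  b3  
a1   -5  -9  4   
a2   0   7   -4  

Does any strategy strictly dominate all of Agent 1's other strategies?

a1

A strategy is strictly dominant if it gives Agent 1 a strictly higher payoff than every other strategy, against every choice by the opponent.
a1 strictly dominates: vs b1: 8 > -4; vs b2: 2 > -1; vs b3: 0 > -2.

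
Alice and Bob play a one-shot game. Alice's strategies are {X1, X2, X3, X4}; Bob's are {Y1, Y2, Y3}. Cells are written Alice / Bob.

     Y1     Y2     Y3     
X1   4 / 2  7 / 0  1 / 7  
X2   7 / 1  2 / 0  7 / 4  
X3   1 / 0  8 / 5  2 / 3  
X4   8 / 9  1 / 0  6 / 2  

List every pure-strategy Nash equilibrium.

Find each player's best response to every opponent strategy; NE are the intersections.
Alice's best responses — vs Y1: X4 (payoff 8); vs Y2: X3 (payoff 8); vs Y3: X2 (payoff 7).
Bob's best responses — vs X1: Y3 (payoff 7); vs X2: Y3 (payoff 4); vs X3: Y2 (payoff 5); vs X4: Y1 (payoff 9).
Mutual best responses occur at (X2, Y3), (X3, Y2), and (X4, Y1); at each, neither player gains by switching.

(X2, Y3), (X3, Y2), and (X4, Y1)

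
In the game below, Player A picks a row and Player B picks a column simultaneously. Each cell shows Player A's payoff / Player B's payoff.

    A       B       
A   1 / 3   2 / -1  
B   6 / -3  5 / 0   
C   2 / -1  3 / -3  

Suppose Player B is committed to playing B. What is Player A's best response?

B

With Player B fixed at B, Player A's payoffs are: A → 2, B → 5, C → 3.
The maximum is 5, achieved by B.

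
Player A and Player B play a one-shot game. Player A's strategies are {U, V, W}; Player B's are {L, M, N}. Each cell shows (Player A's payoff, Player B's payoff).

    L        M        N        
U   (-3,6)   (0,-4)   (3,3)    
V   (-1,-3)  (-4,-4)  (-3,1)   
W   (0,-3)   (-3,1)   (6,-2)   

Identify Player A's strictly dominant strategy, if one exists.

A strategy is strictly dominant if it gives Player A a strictly higher payoff than every other strategy, against every choice by the opponent.
U is not dominant: against L, V gives -1 > -3.
V is not dominant: against L, W gives 0 > -1.
W is not dominant: against M, U gives 0 > -3.
No single strategy is best against every opponent action.

No strictly dominant strategy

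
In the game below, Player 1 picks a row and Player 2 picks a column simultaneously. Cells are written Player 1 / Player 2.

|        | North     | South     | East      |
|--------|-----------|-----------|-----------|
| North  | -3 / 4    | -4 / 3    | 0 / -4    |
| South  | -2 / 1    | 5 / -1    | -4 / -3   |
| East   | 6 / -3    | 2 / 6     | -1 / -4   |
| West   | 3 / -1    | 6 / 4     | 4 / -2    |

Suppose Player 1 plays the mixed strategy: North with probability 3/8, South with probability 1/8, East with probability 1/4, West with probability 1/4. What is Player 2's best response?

South

Player 2's best reply maximizes expected payoff against the mix.
North: (3/8)·4 + (1/8)·1 + (1/4)·(-3) + (1/4)·(-1) = 5/8
South: (3/8)·3 + (1/8)·(-1) + (1/4)·6 + (1/4)·4 = 7/2
East: (3/8)·(-4) + (1/8)·(-3) + (1/4)·(-4) + (1/4)·(-2) = -27/8
Highest expected payoff is 7/2, from South.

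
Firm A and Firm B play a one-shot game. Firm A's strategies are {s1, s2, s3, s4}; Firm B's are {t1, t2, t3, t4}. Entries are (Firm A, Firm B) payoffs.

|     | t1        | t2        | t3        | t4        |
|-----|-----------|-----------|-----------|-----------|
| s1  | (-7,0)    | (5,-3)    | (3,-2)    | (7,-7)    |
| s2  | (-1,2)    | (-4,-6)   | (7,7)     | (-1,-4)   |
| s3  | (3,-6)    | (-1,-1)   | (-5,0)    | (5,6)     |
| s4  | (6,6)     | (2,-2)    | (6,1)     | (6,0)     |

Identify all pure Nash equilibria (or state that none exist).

(s2, t3) and (s4, t1)

Find each player's best response to every opponent strategy; NE are the intersections.
Firm A's best responses — vs t1: s4 (payoff 6); vs t2: s1 (payoff 5); vs t3: s2 (payoff 7); vs t4: s1 (payoff 7).
Firm B's best responses — vs s1: t1 (payoff 0); vs s2: t3 (payoff 7); vs s3: t4 (payoff 6); vs s4: t1 (payoff 6).
Mutual best responses occur at (s2, t3) and (s4, t1); at each, neither player gains by switching.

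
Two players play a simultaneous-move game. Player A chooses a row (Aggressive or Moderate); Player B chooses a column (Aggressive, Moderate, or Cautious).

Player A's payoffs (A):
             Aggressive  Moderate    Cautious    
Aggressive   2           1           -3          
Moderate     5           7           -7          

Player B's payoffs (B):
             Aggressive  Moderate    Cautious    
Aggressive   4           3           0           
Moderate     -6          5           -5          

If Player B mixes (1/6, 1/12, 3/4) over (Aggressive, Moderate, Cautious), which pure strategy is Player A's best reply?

Compute Player A's expected payoff from each pure strategy against the given mix.
Aggressive: (1/6)·2 + (1/12)·1 + (3/4)·(-3) = -11/6
Moderate: (1/6)·5 + (1/12)·7 + (3/4)·(-7) = -23/6
Highest expected payoff is -11/6, from Aggressive.

Aggressive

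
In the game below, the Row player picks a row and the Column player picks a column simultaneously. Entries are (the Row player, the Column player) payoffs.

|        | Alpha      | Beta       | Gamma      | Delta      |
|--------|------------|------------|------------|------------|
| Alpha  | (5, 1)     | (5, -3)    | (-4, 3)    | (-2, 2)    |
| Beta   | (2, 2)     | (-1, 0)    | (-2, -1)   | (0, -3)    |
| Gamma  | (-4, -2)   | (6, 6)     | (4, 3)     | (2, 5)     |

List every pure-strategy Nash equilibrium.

A profile is a Nash equilibrium when each player is best-responding to the other.
The Row player's best responses — vs Alpha: Alpha (payoff 5); vs Beta: Gamma (payoff 6); vs Gamma: Gamma (payoff 4); vs Delta: Gamma (payoff 2).
The Column player's best responses — vs Alpha: Gamma (payoff 3); vs Beta: Alpha (payoff 2); vs Gamma: Beta (payoff 6).
The only mutual best response is (Gamma, Beta); neither player gains by switching there.

(Gamma, Beta)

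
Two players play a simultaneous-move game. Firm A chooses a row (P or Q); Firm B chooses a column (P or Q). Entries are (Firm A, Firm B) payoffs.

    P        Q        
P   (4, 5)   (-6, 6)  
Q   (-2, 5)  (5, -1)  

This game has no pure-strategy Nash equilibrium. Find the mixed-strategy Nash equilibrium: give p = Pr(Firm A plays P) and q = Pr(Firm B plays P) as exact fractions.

p = 6/7, q = 11/17

Each player's mixing probability is pinned down by making the *other* player indifferent.
Firm B indifferent between P and Q: p·5 + (1−p)·5 = p·6 + (1−p)·(-1) ⟹ 5 + 0p = (-1) + 7p ⟹ p = 6/7.
Firm A indifferent between P and Q: q·4 + (1−q)·(-6) = q·(-2) + (1−q)·5 ⟹ (-6) + 10q = 5 + (-7)q ⟹ q = 11/17.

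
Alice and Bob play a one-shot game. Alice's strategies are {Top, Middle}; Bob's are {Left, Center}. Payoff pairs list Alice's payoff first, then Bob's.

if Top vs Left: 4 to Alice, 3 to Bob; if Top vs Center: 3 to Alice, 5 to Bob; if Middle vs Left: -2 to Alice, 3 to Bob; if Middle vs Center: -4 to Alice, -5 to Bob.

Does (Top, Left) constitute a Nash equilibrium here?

No

Holding Bob at Left: Alice gets 4 from Top, versus -2 from Middle. No profitable deviation for Alice.
Holding Alice at Top: Bob gets 3 from Left but could get 5 by switching to Center. Bob has a profitable deviation.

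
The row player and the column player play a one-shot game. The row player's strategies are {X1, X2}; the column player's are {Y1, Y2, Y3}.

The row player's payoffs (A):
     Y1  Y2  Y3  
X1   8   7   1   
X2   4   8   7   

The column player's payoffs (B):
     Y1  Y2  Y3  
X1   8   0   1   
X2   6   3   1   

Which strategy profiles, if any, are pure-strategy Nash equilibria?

A profile is a Nash equilibrium when each player is best-responding to the other.
The row player's best responses — vs Y1: X1 (payoff 8); vs Y2: X2 (payoff 8); vs Y3: X2 (payoff 7).
The column player's best responses — vs X1: Y1 (payoff 8); vs X2: Y1 (payoff 6).
The only mutual best response is (X1, Y1); neither player gains by switching there.

(X1, Y1)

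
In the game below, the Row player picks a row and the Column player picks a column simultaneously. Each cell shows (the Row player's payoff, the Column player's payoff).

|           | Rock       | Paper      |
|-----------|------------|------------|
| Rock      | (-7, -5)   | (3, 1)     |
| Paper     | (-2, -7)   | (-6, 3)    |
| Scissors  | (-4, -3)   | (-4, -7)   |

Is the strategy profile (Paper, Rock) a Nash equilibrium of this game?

No

Holding the Column player at Rock: the Row player gets -2 from Paper, versus -7 from Rock, -4 from Scissors. No profitable deviation for the Row player.
Holding the Row player at Paper: the Column player gets -7 from Rock but could get 3 by switching to Paper. The Column player has a profitable deviation.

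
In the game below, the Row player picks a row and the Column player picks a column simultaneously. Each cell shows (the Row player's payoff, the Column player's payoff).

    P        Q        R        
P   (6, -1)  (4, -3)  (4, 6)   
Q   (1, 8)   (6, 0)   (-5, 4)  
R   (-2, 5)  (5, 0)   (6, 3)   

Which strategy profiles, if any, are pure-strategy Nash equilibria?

There is no pure-strategy Nash equilibrium

Find each player's best response to every opponent strategy; NE are the intersections.
The Row player's best responses — vs P: P (payoff 6); vs Q: Q (payoff 6); vs R: R (payoff 6).
The Column player's best responses — vs P: R (payoff 6); vs Q: P (payoff 8); vs R: P (payoff 5).
No cell has both players best-responding. For instance, the Row player's best reply to P is P, but against P the Column player prefers R over P.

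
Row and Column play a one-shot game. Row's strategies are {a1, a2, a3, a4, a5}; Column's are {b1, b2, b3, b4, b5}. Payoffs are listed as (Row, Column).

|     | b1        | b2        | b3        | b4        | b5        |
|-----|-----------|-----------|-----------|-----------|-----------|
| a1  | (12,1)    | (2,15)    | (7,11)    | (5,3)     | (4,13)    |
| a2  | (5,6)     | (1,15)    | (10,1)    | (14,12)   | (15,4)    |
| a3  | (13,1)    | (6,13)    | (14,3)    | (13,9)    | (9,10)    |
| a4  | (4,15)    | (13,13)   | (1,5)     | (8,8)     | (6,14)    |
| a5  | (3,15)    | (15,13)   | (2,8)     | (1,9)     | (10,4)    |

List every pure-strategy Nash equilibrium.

There is no pure-strategy Nash equilibrium

Check mutual best responses: a cell is a NE iff neither player can gain by unilaterally deviating.
Row's best responses — vs b1: a3 (payoff 13); vs b2: a5 (payoff 15); vs b3: a3 (payoff 14); vs b4: a2 (payoff 14); vs b5: a2 (payoff 15).
Column's best responses — vs a1: b2 (payoff 15); vs a2: b2 (payoff 15); vs a3: b2 (payoff 13); vs a4: b1 (payoff 15); vs a5: b1 (payoff 15).
No cell has both players best-responding. For instance, Row's best reply to b4 is a2, but against a2 Column prefers b2 over b4.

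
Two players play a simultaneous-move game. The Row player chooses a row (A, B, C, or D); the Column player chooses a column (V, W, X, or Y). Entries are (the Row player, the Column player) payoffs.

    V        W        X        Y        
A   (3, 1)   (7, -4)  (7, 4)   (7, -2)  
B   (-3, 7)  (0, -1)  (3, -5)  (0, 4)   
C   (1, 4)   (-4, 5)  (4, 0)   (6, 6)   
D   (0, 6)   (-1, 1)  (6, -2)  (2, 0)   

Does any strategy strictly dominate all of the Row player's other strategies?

Check whether one of the Row player's strategies beats all alternatives regardless of what the opponent does.
A strictly dominates: vs V: 3 > each of {-3, 1, 0}; vs W: 7 > each of {0, -4, -1}; vs X: 7 > each of {3, 4, 6}; vs Y: 7 > each of {0, 6, 2}.

A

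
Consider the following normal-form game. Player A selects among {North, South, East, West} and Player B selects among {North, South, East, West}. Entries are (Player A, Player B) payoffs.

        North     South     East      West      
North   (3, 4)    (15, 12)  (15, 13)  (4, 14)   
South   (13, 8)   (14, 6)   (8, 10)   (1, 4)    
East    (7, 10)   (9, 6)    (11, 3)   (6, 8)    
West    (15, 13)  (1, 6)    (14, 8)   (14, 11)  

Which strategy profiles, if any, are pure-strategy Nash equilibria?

Find each player's best response to every opponent strategy; NE are the intersections.
Player A's best responses — vs North: West (payoff 15); vs South: North (payoff 15); vs East: North (payoff 15); vs West: West (payoff 14).
Player B's best responses — vs North: West (payoff 14); vs South: East (payoff 10); vs East: North (payoff 10); vs West: North (payoff 13).
The only mutual best response is (West, North); neither player gains by switching there.

(West, North)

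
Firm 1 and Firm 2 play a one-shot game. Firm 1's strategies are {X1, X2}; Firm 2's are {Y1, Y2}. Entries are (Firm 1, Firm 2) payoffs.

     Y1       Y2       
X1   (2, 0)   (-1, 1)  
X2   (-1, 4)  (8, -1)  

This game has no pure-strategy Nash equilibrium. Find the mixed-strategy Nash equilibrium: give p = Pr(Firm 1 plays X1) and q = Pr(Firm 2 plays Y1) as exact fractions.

p = 5/6, q = 3/4

In a mixed NE each player is indifferent between their pure strategies, so the opponent's mix sets the indifference.
Firm 2 indifferent between Y1 and Y2: p·0 + (1−p)·4 = p·1 + (1−p)·(-1) ⟹ 4 + (-4)p = (-1) + 2p ⟹ p = 5/6.
Firm 1 indifferent between X1 and X2: q·2 + (1−q)·(-1) = q·(-1) + (1−q)·8 ⟹ (-1) + 3q = 8 + (-9)q ⟹ q = 3/4.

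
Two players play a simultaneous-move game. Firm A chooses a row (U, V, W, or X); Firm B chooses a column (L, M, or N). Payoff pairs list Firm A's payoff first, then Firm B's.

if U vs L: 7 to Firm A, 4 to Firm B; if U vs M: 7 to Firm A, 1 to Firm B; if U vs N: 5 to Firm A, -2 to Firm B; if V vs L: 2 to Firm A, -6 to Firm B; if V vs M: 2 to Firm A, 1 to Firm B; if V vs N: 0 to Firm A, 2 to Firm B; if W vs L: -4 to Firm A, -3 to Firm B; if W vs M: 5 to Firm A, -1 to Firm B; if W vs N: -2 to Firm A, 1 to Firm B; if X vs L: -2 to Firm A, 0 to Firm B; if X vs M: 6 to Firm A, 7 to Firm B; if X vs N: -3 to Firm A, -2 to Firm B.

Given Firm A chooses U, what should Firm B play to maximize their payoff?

L

With Firm A fixed at U, Firm B's payoffs are: L → 4, M → 1, N → -2.
The maximum is 4, achieved by L.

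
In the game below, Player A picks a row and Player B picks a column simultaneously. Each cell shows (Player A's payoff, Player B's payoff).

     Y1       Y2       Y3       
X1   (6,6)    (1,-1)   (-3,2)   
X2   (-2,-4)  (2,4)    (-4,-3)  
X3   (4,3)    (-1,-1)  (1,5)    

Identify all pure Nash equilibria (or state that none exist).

Check mutual best responses: a cell is a NE iff neither player can gain by unilaterally deviating.
Player A's best responses — vs Y1: X1 (payoff 6); vs Y2: X2 (payoff 2); vs Y3: X3 (payoff 1).
Player B's best responses — vs X1: Y1 (payoff 6); vs X2: Y2 (payoff 4); vs X3: Y3 (payoff 5).
Mutual best responses occur at (X1, Y1), (X2, Y2), and (X3, Y3); at each, neither player gains by switching.

(X1, Y1), (X2, Y2), and (X3, Y3)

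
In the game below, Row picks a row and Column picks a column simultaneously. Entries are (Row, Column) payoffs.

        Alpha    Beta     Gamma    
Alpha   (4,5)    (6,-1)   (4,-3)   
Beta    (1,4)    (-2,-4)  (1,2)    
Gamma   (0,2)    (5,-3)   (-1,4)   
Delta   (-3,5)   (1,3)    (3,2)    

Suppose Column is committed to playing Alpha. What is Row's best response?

Alpha

With Column fixed at Alpha, Row's payoffs are: Alpha → 4, Beta → 1, Gamma → 0, Delta → -3.
The maximum is 4, achieved by Alpha.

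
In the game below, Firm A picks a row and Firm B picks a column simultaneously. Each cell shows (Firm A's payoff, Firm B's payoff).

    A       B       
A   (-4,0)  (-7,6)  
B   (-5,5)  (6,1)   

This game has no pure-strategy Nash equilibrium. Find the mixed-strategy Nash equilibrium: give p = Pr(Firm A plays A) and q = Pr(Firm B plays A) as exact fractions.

Each player's mixing probability is pinned down by making the *other* player indifferent.
Firm B indifferent between A and B: p·0 + (1−p)·5 = p·6 + (1−p)·1 ⟹ 5 + (-5)p = 1 + 5p ⟹ p = 2/5.
Firm A indifferent between A and B: q·(-4) + (1−q)·(-7) = q·(-5) + (1−q)·6 ⟹ (-7) + 3q = 6 + (-11)q ⟹ q = 13/14.

p = 2/5, q = 13/14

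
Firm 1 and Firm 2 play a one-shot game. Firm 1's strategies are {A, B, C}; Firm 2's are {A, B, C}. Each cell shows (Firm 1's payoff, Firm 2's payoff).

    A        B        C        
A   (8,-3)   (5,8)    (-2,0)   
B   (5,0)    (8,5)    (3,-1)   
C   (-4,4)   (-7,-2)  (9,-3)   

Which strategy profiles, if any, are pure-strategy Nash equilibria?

(B, B)

Find each player's best response to every opponent strategy; NE are the intersections.
Firm 1's best responses — vs A: A (payoff 8); vs B: B (payoff 8); vs C: C (payoff 9).
Firm 2's best responses — vs A: B (payoff 8); vs B: B (payoff 5); vs C: A (payoff 4).
The only mutual best response is (B, B); neither player gains by switching there.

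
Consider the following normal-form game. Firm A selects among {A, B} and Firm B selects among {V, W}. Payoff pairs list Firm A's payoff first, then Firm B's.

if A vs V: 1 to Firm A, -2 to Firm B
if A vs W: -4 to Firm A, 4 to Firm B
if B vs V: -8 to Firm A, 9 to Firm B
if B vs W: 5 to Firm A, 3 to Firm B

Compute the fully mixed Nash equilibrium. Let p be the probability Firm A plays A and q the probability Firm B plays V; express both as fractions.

In a mixed NE each player is indifferent between their pure strategies, so the opponent's mix sets the indifference.
Firm B indifferent between V and W: p·(-2) + (1−p)·9 = p·4 + (1−p)·3 ⟹ 9 + (-11)p = 3 + 1p ⟹ p = 1/2.
Firm A indifferent between A and B: q·1 + (1−q)·(-4) = q·(-8) + (1−q)·5 ⟹ (-4) + 5q = 5 + (-13)q ⟹ q = 1/2.

p = 1/2, q = 1/2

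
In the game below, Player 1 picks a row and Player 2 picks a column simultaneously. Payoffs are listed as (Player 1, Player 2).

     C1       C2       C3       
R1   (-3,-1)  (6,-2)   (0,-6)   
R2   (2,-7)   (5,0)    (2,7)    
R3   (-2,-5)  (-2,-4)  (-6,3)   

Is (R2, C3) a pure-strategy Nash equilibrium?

Holding Player 2 at C3: Player 1 gets 2 from R2, versus 0 from R1, -6 from R3. No profitable deviation for Player 1.
Holding Player 1 at R2: Player 2 gets 7 from C3, versus -7 from C1, 0 from C2. No profitable deviation for Player 2 either.

Yes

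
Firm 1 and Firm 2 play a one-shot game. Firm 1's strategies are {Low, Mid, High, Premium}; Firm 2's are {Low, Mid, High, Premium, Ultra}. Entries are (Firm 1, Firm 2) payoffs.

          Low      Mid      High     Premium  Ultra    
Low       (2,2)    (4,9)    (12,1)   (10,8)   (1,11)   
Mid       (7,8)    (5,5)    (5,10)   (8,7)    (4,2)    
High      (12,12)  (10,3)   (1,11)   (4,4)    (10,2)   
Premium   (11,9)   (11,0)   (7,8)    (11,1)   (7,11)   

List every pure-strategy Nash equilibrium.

A profile is a Nash equilibrium when each player is best-responding to the other.
Firm 1's best responses — vs Low: High (payoff 12); vs Mid: Premium (payoff 11); vs High: Low (payoff 12); vs Premium: Premium (payoff 11); vs Ultra: High (payoff 10).
Firm 2's best responses — vs Low: Ultra (payoff 11); vs Mid: High (payoff 10); vs High: Low (payoff 12); vs Premium: Ultra (payoff 11).
The only mutual best response is (High, Low); neither player gains by switching there.

(High, Low)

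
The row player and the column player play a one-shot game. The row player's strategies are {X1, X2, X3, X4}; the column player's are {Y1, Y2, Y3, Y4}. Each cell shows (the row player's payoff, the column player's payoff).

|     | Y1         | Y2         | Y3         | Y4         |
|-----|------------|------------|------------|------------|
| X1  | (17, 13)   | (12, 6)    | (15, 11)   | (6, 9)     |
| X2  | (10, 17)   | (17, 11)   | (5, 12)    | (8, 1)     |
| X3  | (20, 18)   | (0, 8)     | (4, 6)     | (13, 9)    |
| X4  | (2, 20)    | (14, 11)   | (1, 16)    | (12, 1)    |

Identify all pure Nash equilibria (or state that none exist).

(X3, Y1)

A profile is a Nash equilibrium when each player is best-responding to the other.
The row player's best responses — vs Y1: X3 (payoff 20); vs Y2: X2 (payoff 17); vs Y3: X1 (payoff 15); vs Y4: X3 (payoff 13).
The column player's best responses — vs X1: Y1 (payoff 13); vs X2: Y1 (payoff 17); vs X3: Y1 (payoff 18); vs X4: Y1 (payoff 20).
The only mutual best response is (X3, Y1); neither player gains by switching there.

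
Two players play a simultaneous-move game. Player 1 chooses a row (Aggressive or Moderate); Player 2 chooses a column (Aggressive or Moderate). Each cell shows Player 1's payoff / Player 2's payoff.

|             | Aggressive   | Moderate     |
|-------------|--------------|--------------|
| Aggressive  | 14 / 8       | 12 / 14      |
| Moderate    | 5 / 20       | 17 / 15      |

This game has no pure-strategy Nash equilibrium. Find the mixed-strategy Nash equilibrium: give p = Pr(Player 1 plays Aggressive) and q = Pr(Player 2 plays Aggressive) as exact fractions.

p = 5/11, q = 5/14

In a mixed NE each player is indifferent between their pure strategies, so the opponent's mix sets the indifference.
Player 2 indifferent between Aggressive and Moderate: p·8 + (1−p)·20 = p·14 + (1−p)·15 ⟹ 20 + (-12)p = 15 + (-1)p ⟹ p = 5/11.
Player 1 indifferent between Aggressive and Moderate: q·14 + (1−q)·12 = q·5 + (1−q)·17 ⟹ 12 + 2q = 17 + (-12)q ⟹ q = 5/14.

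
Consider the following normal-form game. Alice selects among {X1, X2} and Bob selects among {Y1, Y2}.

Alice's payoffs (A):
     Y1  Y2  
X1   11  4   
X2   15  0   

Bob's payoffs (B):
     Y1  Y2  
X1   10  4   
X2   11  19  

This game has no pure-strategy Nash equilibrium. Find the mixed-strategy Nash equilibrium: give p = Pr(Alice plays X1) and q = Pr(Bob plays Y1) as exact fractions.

In a mixed NE each player is indifferent between their pure strategies, so the opponent's mix sets the indifference.
Bob indifferent between Y1 and Y2: p·10 + (1−p)·11 = p·4 + (1−p)·19 ⟹ 11 + (-1)p = 19 + (-15)p ⟹ p = 4/7.
Alice indifferent between X1 and X2: q·11 + (1−q)·4 = q·15 + (1−q)·0 ⟹ 4 + 7q = 0 + 15q ⟹ q = 1/2.

p = 4/7, q = 1/2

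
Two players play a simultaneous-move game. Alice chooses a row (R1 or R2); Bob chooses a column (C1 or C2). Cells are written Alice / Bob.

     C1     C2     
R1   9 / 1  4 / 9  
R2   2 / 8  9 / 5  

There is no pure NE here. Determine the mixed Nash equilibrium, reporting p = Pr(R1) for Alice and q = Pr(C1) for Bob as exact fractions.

p = 3/11, q = 5/12

In a mixed NE each player is indifferent between their pure strategies, so the opponent's mix sets the indifference.
Bob indifferent between C1 and C2: p·1 + (1−p)·8 = p·9 + (1−p)·5 ⟹ 8 + (-7)p = 5 + 4p ⟹ p = 3/11.
Alice indifferent between R1 and R2: q·9 + (1−q)·4 = q·2 + (1−q)·9 ⟹ 4 + 5q = 9 + (-7)q ⟹ q = 5/12.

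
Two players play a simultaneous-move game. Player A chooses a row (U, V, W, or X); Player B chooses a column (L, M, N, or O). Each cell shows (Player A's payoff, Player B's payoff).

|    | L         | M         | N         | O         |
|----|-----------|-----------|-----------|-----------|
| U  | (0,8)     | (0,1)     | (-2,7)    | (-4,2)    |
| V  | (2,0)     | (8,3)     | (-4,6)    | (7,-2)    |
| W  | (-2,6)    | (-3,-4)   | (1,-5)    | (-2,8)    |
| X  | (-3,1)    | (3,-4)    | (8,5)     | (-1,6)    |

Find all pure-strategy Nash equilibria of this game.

Check mutual best responses: a cell is a NE iff neither player can gain by unilaterally deviating.
Player A's best responses — vs L: V (payoff 2); vs M: V (payoff 8); vs N: X (payoff 8); vs O: V (payoff 7).
Player B's best responses — vs U: L (payoff 8); vs V: N (payoff 6); vs W: O (payoff 8); vs X: O (payoff 6).
No cell has both players best-responding. For instance, Player A's best reply to O is V, but against V Player B prefers N over O.

There is no pure-strategy Nash equilibrium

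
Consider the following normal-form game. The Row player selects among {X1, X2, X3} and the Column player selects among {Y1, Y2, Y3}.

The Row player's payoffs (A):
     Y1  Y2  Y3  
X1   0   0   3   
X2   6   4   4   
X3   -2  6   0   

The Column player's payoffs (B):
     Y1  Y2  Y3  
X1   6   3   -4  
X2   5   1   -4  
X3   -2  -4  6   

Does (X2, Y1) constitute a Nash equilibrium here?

Yes

Holding the Column player at Y1: the Row player gets 6 from X2, versus 0 from X1, -2 from X3. No profitable deviation for the Row player.
Holding the Row player at X2: the Column player gets 5 from Y1, versus 1 from Y2, -4 from Y3. No profitable deviation for the Column player either.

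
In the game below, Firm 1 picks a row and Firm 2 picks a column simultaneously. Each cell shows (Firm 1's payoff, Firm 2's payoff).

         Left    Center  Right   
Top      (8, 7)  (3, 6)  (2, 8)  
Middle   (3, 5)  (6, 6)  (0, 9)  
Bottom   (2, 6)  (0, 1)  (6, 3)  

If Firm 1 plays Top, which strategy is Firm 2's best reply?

With Firm 1 fixed at Top, Firm 2's payoffs are: Left → 7, Center → 6, Right → 8.
The maximum is 8, achieved by Right.

Right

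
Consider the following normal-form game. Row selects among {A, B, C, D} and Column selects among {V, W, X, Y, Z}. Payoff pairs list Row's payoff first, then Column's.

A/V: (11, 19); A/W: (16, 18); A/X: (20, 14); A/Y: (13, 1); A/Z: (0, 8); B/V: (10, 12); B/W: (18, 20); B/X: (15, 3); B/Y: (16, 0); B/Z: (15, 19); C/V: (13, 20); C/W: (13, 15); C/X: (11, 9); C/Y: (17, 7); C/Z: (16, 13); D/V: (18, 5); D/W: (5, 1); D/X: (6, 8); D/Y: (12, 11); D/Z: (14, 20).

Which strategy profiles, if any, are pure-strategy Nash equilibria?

Check mutual best responses: a cell is a NE iff neither player can gain by unilaterally deviating.
Row's best responses — vs V: D (payoff 18); vs W: B (payoff 18); vs X: A (payoff 20); vs Y: C (payoff 17); vs Z: C (payoff 16).
Column's best responses — vs A: V (payoff 19); vs B: W (payoff 20); vs C: V (payoff 20); vs D: Z (payoff 20).
The only mutual best response is (B, W); neither player gains by switching there.

(B, W)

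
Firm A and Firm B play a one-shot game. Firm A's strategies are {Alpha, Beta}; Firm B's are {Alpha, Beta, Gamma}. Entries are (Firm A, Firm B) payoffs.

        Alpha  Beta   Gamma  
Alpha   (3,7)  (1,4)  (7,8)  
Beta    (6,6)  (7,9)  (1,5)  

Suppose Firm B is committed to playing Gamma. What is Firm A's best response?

Alpha

With Firm B fixed at Gamma, Firm A's payoffs are: Alpha → 7, Beta → 1.
The maximum is 7, achieved by Alpha.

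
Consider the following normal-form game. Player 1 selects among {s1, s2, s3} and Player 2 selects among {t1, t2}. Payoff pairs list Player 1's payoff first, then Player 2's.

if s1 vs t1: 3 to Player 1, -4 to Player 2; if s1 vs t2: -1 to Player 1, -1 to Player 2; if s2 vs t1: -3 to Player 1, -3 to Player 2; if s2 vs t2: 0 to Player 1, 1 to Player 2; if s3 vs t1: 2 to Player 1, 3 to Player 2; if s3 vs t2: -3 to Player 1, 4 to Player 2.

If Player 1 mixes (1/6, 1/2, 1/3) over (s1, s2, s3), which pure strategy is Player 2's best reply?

Player 2's best reply maximizes expected payoff against the mix.
t1: (1/6)·(-4) + (1/2)·(-3) + (1/3)·3 = -7/6
t2: (1/6)·(-1) + (1/2)·1 + (1/3)·4 = 5/3
Highest expected payoff is 5/3, from t2.

t2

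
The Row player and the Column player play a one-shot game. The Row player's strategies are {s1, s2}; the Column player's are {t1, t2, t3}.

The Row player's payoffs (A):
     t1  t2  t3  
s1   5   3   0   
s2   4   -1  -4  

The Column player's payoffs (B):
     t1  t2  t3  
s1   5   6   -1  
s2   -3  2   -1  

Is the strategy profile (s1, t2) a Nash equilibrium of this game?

Yes

Holding the Column player at t2: the Row player gets 3 from s1, versus -1 from s2. No profitable deviation for the Row player.
Holding the Row player at s1: the Column player gets 6 from t2, versus 5 from t1, -1 from t3. No profitable deviation for the Column player either.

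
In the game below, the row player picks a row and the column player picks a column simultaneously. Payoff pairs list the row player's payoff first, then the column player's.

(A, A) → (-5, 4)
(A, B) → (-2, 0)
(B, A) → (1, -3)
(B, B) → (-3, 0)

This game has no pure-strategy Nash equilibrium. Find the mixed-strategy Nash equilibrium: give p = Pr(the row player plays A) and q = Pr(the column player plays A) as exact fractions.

In a mixed NE each player is indifferent between their pure strategies, so the opponent's mix sets the indifference.
The column player indifferent between A and B: p·4 + (1−p)·(-3) = p·0 + (1−p)·0 ⟹ (-3) + 7p = 0 + 0p ⟹ p = 3/7.
The row player indifferent between A and B: q·(-5) + (1−q)·(-2) = q·1 + (1−q)·(-3) ⟹ (-2) + (-3)q = (-3) + 4q ⟹ q = 1/7.

p = 3/7, q = 1/7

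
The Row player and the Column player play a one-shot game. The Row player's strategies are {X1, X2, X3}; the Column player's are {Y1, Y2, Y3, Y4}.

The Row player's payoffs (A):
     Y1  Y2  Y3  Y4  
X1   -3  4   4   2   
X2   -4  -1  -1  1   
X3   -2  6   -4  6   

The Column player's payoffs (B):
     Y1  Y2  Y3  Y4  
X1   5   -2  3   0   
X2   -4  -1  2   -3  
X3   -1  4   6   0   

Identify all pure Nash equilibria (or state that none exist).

None

Find each player's best response to every opponent strategy; NE are the intersections.
The Row player's best responses — vs Y1: X3 (payoff -2); vs Y2: X3 (payoff 6); vs Y3: X1 (payoff 4); vs Y4: X3 (payoff 6).
The Column player's best responses — vs X1: Y1 (payoff 5); vs X2: Y3 (payoff 2); vs X3: Y3 (payoff 6).
No cell has both players best-responding. For instance, the Row player's best reply to Y3 is X1, but against X1 the Column player prefers Y1 over Y3.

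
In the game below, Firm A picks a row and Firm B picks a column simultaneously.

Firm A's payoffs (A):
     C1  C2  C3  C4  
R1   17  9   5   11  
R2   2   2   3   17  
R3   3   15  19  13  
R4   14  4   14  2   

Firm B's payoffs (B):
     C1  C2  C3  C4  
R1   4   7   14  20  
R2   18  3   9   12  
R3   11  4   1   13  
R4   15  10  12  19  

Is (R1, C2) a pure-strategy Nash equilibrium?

Holding Firm B at C2: Firm A gets 9 from R1 but could get 15 by switching to R3. Firm A has a profitable deviation.

No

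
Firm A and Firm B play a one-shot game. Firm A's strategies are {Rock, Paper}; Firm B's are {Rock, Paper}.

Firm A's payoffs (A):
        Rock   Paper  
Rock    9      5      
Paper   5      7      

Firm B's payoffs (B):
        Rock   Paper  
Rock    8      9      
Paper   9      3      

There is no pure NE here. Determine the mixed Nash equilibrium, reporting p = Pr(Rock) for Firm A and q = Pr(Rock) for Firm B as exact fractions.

p = 6/7, q = 1/3

Each player's mixing probability is pinned down by making the *other* player indifferent.
Firm B indifferent between Rock and Paper: p·8 + (1−p)·9 = p·9 + (1−p)·3 ⟹ 9 + (-1)p = 3 + 6p ⟹ p = 6/7.
Firm A indifferent between Rock and Paper: q·9 + (1−q)·5 = q·5 + (1−q)·7 ⟹ 5 + 4q = 7 + (-2)q ⟹ q = 1/3.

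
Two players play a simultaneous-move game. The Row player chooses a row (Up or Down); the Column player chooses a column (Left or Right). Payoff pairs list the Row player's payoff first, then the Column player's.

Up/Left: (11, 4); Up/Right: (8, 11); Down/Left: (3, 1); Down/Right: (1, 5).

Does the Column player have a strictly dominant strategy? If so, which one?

Right

A strategy is strictly dominant if it gives the Column player a strictly higher payoff than every other strategy, against every choice by the opponent.
Right strictly dominates: vs Up: 11 > 4; vs Down: 5 > 1.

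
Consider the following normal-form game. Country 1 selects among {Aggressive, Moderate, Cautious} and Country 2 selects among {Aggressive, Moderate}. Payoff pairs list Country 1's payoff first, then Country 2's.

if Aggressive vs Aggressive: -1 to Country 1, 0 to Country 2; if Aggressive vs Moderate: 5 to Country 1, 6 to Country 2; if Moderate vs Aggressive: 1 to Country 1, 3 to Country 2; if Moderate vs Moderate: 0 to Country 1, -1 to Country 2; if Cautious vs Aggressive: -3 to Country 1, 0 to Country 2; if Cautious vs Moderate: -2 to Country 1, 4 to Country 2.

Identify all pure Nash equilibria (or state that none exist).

(Aggressive, Moderate) and (Moderate, Aggressive)

A profile is a Nash equilibrium when each player is best-responding to the other.
Country 1's best responses — vs Aggressive: Moderate (payoff 1); vs Moderate: Aggressive (payoff 5).
Country 2's best responses — vs Aggressive: Moderate (payoff 6); vs Moderate: Aggressive (payoff 3); vs Cautious: Moderate (payoff 4).
Mutual best responses occur at (Aggressive, Moderate) and (Moderate, Aggressive); at each, neither player gains by switching.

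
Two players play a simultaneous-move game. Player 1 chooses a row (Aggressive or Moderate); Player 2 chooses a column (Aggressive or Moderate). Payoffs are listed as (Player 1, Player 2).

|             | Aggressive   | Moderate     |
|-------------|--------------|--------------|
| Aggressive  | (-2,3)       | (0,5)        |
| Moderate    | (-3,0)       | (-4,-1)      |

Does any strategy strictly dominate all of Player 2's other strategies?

None

A strategy is strictly dominant if it gives Player 2 a strictly higher payoff than every other strategy, against every choice by the opponent.
Aggressive is not dominant: against Aggressive, Moderate gives 5 > 3.
Moderate is not dominant: against Moderate, Aggressive gives 0 > -1.
No single strategy is best against every opponent action.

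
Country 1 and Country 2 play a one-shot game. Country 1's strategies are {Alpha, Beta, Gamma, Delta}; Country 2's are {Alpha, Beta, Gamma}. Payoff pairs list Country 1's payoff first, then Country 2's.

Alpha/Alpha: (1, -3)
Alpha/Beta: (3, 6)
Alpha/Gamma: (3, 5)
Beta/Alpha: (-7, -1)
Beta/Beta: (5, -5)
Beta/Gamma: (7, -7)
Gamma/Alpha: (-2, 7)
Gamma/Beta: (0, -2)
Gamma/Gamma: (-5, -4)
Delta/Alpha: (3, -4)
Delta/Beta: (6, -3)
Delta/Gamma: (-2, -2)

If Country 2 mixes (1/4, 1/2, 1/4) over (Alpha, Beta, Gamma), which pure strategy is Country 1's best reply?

Country 1's best reply maximizes expected payoff against the mix.
Alpha: (1/4)·1 + (1/2)·3 + (1/4)·3 = 5/2
Beta: (1/4)·(-7) + (1/2)·5 + (1/4)·7 = 5/2
Gamma: (1/4)·(-2) + (1/2)·0 + (1/4)·(-5) = -7/4
Delta: (1/4)·3 + (1/2)·6 + (1/4)·(-2) = 13/4
Highest expected payoff is 13/4, from Delta.

Delta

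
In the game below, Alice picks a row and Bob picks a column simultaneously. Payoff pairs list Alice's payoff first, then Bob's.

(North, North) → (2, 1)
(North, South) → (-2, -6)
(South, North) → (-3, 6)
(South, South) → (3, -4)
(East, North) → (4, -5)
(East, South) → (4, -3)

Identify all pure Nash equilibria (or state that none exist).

(East, South)

Check mutual best responses: a cell is a NE iff neither player can gain by unilaterally deviating.
Alice's best responses — vs North: East (payoff 4); vs South: East (payoff 4).
Bob's best responses — vs North: North (payoff 1); vs South: North (payoff 6); vs East: South (payoff -3).
The only mutual best response is (East, South); neither player gains by switching there.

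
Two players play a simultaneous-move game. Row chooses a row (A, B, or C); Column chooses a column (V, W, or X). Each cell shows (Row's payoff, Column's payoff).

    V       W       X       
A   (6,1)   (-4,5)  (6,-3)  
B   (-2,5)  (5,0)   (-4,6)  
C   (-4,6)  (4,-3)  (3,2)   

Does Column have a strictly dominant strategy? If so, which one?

Check whether one of Column's strategies beats all alternatives regardless of what the opponent does.
V is not dominant: against A, W gives 5 > 1.
W is not dominant: against B, V gives 5 > 0.
X is not dominant: against A, V gives 1 > -3.
No single strategy is best against every opponent action.

None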